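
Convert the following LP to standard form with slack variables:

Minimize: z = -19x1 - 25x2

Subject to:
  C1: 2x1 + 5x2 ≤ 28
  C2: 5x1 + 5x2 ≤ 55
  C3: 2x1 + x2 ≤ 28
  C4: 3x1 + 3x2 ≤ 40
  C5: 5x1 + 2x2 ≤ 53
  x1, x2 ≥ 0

min z = -19x1 - 25x2

s.t.
  2x1 + 5x2 + s1 = 28
  5x1 + 5x2 + s2 = 55
  2x1 + x2 + s3 = 28
  3x1 + 3x2 + s4 = 40
  5x1 + 2x2 + s5 = 53
  x1, x2, s1, s2, s3, s4, s5 ≥ 0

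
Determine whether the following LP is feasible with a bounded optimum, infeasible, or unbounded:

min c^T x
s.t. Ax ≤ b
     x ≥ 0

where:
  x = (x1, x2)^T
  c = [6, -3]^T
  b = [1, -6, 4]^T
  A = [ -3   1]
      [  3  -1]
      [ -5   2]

Infeasible (no feasible solution exists)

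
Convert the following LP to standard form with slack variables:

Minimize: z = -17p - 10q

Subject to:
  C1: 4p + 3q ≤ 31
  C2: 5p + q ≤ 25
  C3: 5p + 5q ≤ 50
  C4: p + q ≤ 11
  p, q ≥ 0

min z = -17p - 10q

s.t.
  4p + 3q + s1 = 31
  5p + q + s2 = 25
  5p + 5q + s3 = 50
  p + q + s4 = 11
  p, q, s1, s2, s3, s4 ≥ 0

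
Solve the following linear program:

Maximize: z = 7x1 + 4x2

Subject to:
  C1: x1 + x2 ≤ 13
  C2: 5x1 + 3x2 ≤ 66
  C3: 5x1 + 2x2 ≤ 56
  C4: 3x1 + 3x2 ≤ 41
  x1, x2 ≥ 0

Evaluate the objective at each vertex of the feasible region:
  z(0, 0) = 0
  z(11.2, 0) = 78.4
  z(10, 3) = 82  ←
  z(0, 13) = 52
The maximum is at x1 = 10, x2 = 3.

x1 = 10, x2 = 3, z = 82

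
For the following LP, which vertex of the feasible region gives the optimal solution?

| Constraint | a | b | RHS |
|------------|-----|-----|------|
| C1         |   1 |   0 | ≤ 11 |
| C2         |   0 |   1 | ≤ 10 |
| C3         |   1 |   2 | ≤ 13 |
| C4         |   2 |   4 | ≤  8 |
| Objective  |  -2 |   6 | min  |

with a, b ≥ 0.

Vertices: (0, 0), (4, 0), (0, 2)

Evaluate the objective at each vertex of the feasible region:
  z(0, 0) = 0
  z(4, 0) = -8  ←
  z(0, 2) = 12
The minimum is at a = 4, b = 0.

(4, 0)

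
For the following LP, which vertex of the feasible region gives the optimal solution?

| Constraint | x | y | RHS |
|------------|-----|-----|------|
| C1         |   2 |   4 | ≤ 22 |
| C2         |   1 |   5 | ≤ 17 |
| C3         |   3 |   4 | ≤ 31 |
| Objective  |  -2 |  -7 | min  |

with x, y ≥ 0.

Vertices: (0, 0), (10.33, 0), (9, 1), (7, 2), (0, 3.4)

Evaluate the objective at each vertex of the feasible region:
  z(0, 0) = 0
  z(10.33, 0) = -20.67
  z(9, 1) = -25
  z(7, 2) = -28  ←
  z(0, 3.4) = -23.8
The minimum is at x = 7, y = 2.

(7, 2)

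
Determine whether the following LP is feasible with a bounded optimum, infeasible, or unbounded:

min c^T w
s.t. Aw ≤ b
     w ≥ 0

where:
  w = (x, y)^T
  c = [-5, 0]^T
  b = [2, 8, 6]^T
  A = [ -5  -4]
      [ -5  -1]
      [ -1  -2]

Unbounded (objective can decrease without bound)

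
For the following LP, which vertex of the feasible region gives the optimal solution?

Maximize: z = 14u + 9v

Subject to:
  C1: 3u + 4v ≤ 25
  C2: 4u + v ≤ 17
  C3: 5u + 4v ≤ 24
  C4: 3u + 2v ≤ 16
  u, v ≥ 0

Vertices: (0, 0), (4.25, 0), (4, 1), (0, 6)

Evaluate the objective at each vertex of the feasible region:
  z(0, 0) = 0
  z(4.25, 0) = 59.5
  z(4, 1) = 65  ←
  z(0, 6) = 54
The maximum is at u = 4, v = 1.

(4, 1)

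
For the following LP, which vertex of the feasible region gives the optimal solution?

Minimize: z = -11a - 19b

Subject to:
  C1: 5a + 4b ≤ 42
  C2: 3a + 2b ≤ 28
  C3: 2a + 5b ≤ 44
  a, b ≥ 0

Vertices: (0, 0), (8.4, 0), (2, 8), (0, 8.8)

Evaluate the objective at each vertex of the feasible region:
  z(0, 0) = 0
  z(8.4, 0) = -92.4
  z(2, 8) = -174  ←
  z(0, 8.8) = -167.2
The minimum is at a = 2, b = 8.

(2, 8)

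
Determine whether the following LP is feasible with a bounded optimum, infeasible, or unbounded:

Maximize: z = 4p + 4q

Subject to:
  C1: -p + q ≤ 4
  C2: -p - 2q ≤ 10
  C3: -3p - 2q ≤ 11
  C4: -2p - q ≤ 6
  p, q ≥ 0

Unbounded (objective can increase without bound)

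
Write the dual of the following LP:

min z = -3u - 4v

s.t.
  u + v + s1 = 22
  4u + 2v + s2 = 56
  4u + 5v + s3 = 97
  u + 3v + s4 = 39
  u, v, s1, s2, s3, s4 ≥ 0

Primal min cᵀx s.t. Ax ≤ b, x ≥ 0  →  Dual max −bᵀy s.t. Aᵀy ≥ −c, y ≥ 0.

Maximize: z = -22y1 - 56y2 - 97y3 - 39y4

Subject to:
  y1 + 4y2 + 4y3 + y4 ≥ 3
  y1 + 2y2 + 5y3 + 3y4 ≥ 4
  y1, y2, y3, y4 ≥ 0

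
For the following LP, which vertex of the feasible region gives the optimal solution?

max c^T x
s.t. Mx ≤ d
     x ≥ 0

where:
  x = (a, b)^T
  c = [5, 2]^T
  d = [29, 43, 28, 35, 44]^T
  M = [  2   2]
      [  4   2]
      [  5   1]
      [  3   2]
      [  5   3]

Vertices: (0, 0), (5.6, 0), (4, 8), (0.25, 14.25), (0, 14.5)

Evaluate the objective at each vertex of the feasible region:
  z(0, 0) = 0
  z(5.6, 0) = 28
  z(4, 8) = 36  ←
  z(0.25, 14.25) = 29.75
  z(0, 14.5) = 29
The maximum is at a = 4, b = 8.

(4, 8)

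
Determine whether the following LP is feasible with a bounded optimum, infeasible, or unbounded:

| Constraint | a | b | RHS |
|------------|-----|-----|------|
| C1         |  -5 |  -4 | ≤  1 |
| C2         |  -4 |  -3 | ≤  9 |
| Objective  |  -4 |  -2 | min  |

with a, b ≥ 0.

Unbounded (objective can decrease without bound)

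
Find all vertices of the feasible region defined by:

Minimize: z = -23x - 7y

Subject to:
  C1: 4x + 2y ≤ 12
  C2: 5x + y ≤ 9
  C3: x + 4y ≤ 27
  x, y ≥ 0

(0, 0), (1.8, 0), (1, 4), (0, 6)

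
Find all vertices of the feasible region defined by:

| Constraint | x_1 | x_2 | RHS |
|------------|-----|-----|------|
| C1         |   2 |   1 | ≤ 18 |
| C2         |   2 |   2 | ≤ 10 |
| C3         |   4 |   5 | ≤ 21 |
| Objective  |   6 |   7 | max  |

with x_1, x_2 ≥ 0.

(0, 0), (5, 0), (4, 1), (0, 4.2)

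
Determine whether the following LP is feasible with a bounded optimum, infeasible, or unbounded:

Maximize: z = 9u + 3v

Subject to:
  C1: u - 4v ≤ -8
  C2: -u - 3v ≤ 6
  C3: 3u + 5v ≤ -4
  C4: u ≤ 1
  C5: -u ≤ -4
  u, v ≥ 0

Infeasible (no feasible solution exists)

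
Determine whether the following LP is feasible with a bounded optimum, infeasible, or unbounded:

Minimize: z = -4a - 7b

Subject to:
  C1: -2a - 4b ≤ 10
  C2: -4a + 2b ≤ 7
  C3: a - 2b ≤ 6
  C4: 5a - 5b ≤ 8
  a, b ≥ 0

Unbounded (objective can decrease without bound)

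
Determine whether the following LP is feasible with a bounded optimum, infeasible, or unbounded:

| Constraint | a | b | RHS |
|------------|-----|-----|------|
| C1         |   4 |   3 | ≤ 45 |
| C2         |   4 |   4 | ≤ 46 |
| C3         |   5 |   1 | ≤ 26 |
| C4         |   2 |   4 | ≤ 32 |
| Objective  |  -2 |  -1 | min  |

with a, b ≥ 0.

Feasible with a bounded optimal solution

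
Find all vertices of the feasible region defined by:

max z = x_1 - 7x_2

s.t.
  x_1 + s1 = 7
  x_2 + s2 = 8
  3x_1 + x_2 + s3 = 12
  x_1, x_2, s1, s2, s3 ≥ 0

(0, 0), (4, 0), (1.333, 8), (0, 8)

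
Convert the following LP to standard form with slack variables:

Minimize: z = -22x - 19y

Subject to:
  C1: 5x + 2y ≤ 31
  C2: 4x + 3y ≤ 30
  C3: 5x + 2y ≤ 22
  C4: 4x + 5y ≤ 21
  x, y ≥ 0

min z = -22x - 19y

s.t.
  5x + 2y + s1 = 31
  4x + 3y + s2 = 30
  5x + 2y + s3 = 22
  4x + 5y + s4 = 21
  x, y, s1, s2, s3, s4 ≥ 0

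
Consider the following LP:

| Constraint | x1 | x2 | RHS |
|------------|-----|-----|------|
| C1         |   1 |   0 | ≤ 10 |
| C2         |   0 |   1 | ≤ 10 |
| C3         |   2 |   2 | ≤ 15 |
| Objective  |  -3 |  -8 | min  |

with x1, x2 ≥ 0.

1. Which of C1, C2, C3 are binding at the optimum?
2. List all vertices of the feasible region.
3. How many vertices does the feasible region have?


1. C3
2. (0, 0), (7.5, 0), (0, 7.5)
3. 3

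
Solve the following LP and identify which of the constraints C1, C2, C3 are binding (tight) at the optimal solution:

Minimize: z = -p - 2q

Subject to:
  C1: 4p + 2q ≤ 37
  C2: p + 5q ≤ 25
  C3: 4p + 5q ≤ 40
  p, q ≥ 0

At p = 5, q = 4, compute slack b - a·x for each constraint:
  C1: 37 − 28 = 9  (slack)
  C2: 25 − 25 = 0  (binding)
  C3: 40 − 40 = 0  (binding)

Optimal: p = 5, q = 4
Binding: C2, C3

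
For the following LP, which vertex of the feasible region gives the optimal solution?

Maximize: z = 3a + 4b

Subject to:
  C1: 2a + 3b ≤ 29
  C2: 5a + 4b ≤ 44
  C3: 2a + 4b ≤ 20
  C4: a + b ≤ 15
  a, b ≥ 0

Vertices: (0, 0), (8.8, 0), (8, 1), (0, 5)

Evaluate the objective at each vertex of the feasible region:
  z(0, 0) = 0
  z(8.8, 0) = 26.4
  z(8, 1) = 28  ←
  z(0, 5) = 20
The maximum is at a = 8, b = 1.

(8, 1)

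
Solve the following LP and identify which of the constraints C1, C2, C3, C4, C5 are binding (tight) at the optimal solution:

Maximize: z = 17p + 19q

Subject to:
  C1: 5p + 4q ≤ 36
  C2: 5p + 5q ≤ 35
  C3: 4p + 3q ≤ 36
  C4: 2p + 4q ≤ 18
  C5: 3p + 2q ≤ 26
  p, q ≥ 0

At p = 5, q = 2, compute slack b - a·x for each constraint:
  C1: 36 − 33 = 3  (slack)
  C2: 35 − 35 = 0  (binding)
  C3: 36 − 26 = 10  (slack)
  C4: 18 − 18 = 0  (binding)
  C5: 26 − 19 = 7  (slack)

Optimal: p = 5, q = 2
Binding: C2, C4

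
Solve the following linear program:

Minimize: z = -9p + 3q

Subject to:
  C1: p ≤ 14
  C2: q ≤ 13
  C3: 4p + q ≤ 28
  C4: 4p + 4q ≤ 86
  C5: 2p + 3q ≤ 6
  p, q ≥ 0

Evaluate the objective at each vertex of the feasible region:
  z(0, 0) = 0
  z(3, 0) = -27  ←
  z(0, 2) = 6
The minimum is at p = 3, q = 0.

p = 3, q = 0, z = -27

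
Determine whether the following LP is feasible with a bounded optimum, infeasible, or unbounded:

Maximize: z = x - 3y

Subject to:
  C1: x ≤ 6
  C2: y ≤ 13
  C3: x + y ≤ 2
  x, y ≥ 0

Feasible with a bounded optimal solution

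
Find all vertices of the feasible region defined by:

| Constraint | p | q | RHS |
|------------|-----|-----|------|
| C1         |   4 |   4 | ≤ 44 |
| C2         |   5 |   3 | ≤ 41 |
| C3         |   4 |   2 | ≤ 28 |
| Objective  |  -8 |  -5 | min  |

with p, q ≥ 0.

(0, 0), (7, 0), (3, 8), (0, 11)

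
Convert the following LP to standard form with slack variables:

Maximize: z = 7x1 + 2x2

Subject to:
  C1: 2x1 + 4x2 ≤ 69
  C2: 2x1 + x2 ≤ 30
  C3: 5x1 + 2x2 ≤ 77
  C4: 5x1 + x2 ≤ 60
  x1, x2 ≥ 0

max z = 7x1 + 2x2

s.t.
  2x1 + 4x2 + s1 = 69
  2x1 + x2 + s2 = 30
  5x1 + 2x2 + s3 = 77
  5x1 + x2 + s4 = 60
  x1, x2, s1, s2, s3, s4 ≥ 0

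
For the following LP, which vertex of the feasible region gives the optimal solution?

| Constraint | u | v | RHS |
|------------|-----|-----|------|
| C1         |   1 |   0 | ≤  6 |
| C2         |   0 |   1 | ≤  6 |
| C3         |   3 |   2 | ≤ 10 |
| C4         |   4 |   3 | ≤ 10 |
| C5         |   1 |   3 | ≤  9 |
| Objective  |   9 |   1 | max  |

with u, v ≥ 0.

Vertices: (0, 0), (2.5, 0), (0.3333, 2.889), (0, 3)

Evaluate the objective at each vertex of the feasible region:
  z(0, 0) = 0
  z(2.5, 0) = 22.5  ←
  z(0.3333, 2.889) = 5.889
  z(0, 3) = 3
The maximum is at u = 2.5, v = 0.

(2.5, 0)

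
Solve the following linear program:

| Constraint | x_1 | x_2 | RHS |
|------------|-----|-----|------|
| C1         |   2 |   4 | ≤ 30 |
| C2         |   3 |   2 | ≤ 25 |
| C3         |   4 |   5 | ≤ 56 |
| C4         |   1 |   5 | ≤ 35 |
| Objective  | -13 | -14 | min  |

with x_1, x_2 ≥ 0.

Evaluate the objective at each vertex of the feasible region:
  z(0, 0) = 0
  z(8.333, 0) = -108.3
  z(5, 5) = -135  ←
  z(1.667, 6.667) = -115
  z(0, 7) = -98
The minimum is at x_1 = 5, x_2 = 5.

x_1 = 5, x_2 = 5, z = -135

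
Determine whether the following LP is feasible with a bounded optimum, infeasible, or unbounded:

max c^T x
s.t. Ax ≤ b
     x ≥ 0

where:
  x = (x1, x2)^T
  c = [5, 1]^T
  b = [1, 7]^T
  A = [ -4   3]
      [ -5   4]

Unbounded (objective can increase without bound)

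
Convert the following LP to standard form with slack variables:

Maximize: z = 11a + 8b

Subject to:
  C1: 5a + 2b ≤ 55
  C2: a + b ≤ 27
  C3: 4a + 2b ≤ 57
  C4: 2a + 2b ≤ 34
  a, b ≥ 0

max z = 11a + 8b

s.t.
  5a + 2b + s1 = 55
  a + b + s2 = 27
  4a + 2b + s3 = 57
  2a + 2b + s4 = 34
  a, b, s1, s2, s3, s4 ≥ 0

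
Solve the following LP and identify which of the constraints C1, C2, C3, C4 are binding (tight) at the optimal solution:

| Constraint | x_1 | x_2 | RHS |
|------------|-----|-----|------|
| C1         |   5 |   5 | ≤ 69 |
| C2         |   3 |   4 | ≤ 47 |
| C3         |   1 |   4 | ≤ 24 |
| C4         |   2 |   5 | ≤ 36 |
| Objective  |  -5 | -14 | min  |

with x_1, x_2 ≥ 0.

At x_1 = 8, x_2 = 4, compute slack b - a·x for each constraint:
  C1: 69 − 60 = 9  (slack)
  C2: 47 − 40 = 7  (slack)
  C3: 24 − 24 = 0  (binding)
  C4: 36 − 36 = 0  (binding)

Optimal: x_1 = 8, x_2 = 4
Binding: C3, C4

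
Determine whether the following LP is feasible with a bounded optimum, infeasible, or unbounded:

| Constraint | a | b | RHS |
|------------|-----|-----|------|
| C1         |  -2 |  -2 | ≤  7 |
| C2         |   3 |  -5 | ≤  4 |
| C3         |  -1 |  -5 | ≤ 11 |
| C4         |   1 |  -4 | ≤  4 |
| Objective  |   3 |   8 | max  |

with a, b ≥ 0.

Unbounded (objective can increase without bound)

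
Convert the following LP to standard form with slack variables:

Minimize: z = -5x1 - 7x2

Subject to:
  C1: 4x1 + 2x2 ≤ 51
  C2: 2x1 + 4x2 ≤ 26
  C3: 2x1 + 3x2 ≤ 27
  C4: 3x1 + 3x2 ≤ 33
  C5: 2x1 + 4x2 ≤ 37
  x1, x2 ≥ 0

min z = -5x1 - 7x2

s.t.
  4x1 + 2x2 + s1 = 51
  2x1 + 4x2 + s2 = 26
  2x1 + 3x2 + s3 = 27
  3x1 + 3x2 + s4 = 33
  2x1 + 4x2 + s5 = 37
  x1, x2, s1, s2, s3, s4, s5 ≥ 0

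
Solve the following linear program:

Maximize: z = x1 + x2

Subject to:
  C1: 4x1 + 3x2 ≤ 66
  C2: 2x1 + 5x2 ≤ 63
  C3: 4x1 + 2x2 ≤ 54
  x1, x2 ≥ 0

Evaluate the objective at each vertex of the feasible region:
  z(0, 0) = 0
  z(13.5, 0) = 13.5
  z(9, 9) = 18  ←
  z(0, 12.6) = 12.6
The maximum is at x1 = 9, x2 = 9.

x1 = 9, x2 = 9, z = 18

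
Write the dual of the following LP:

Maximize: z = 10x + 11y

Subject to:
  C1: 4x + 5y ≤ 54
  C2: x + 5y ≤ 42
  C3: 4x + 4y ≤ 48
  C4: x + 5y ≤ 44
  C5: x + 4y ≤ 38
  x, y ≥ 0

Primal max cᵀx s.t. Ax ≤ b, x ≥ 0  →  Dual min bᵀy s.t. Aᵀy ≥ c, y ≥ 0.

Minimize: z = 54y1 + 42y2 + 48y3 + 44y4 + 38y5

Subject to:
  4y1 + y2 + 4y3 + y4 + y5 ≥ 10
  5y1 + 5y2 + 4y3 + 5y4 + 4y5 ≥ 11
  y1, y2, y3, y4, y5 ≥ 0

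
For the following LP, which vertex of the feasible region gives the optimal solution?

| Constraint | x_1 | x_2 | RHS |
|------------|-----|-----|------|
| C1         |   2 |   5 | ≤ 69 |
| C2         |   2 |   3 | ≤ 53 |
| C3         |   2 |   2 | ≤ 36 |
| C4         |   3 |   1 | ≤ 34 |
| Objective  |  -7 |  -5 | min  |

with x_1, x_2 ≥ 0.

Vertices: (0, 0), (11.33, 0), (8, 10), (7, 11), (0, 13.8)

Evaluate the objective at each vertex of the feasible region:
  z(0, 0) = 0
  z(11.33, 0) = -79.33
  z(8, 10) = -106  ←
  z(7, 11) = -104
  z(0, 13.8) = -69
The minimum is at x_1 = 8, x_2 = 10.

(8, 10)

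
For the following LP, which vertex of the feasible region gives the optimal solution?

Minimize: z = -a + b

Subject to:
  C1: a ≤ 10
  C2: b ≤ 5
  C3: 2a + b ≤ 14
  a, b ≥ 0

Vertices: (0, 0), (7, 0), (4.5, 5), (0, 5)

Evaluate the objective at each vertex of the feasible region:
  z(0, 0) = 0
  z(7, 0) = -7  ←
  z(4.5, 5) = 0.5
  z(0, 5) = 5
The minimum is at a = 7, b = 0.

(7, 0)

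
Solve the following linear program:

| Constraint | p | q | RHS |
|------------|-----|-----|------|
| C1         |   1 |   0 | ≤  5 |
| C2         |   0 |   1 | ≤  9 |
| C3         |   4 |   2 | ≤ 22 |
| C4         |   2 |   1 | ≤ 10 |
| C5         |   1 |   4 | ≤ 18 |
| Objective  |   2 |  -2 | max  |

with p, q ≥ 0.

Evaluate the objective at each vertex of the feasible region:
  z(0, 0) = 0
  z(5, 0) = 10  ←
  z(3.143, 3.714) = -1.143
  z(0, 4.5) = -9
The maximum is at p = 5, q = 0.

p = 5, q = 0, z = 10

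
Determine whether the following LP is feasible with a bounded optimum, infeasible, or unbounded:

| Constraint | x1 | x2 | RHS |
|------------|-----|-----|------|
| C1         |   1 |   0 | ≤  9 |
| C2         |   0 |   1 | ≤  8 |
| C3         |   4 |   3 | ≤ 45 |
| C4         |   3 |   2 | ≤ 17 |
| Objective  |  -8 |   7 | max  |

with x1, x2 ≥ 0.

Feasible with a bounded optimal solution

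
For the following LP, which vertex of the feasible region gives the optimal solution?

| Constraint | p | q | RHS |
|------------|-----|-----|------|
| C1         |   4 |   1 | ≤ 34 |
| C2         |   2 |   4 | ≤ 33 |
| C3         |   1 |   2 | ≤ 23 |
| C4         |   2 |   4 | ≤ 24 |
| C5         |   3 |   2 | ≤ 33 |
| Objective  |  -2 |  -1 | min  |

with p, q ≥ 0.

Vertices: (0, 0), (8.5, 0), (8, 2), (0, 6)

Evaluate the objective at each vertex of the feasible region:
  z(0, 0) = 0
  z(8.5, 0) = -17
  z(8, 2) = -18  ←
  z(0, 6) = -6
The minimum is at p = 8, q = 2.

(8, 2)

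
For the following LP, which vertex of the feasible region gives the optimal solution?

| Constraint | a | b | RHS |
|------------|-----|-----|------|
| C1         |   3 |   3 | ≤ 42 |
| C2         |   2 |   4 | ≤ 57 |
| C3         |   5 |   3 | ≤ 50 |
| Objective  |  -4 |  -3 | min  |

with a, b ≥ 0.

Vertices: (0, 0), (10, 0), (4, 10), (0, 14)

Evaluate the objective at each vertex of the feasible region:
  z(0, 0) = 0
  z(10, 0) = -40
  z(4, 10) = -46  ←
  z(0, 14) = -42
The minimum is at a = 4, b = 10.

(4, 10)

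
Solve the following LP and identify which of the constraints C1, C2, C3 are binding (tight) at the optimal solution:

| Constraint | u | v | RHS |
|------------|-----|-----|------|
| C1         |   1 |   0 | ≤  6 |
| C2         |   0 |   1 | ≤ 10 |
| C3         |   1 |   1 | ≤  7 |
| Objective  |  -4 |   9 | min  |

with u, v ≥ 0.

At u = 6, v = 0, compute slack b - a·x for each constraint:
  C1: 6 − 6 = 0  (binding)
  C2: 10 − 0 = 10  (slack)
  C3: 7 − 6 = 1  (slack)

Optimal: u = 6, v = 0
Binding: C1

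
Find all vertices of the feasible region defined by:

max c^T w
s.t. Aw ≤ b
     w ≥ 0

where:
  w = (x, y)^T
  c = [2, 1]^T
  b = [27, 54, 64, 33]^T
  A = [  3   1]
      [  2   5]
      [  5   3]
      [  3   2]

(0, 0), (9, 0), (7, 6), (5.182, 8.727), (0, 10.8)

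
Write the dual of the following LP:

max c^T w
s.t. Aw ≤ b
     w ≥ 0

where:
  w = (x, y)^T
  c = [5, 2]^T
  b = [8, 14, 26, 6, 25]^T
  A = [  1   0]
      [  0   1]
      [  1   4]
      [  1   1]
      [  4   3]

Primal max cᵀx s.t. Ax ≤ b, x ≥ 0  →  Dual min bᵀy s.t. Aᵀy ≥ c, y ≥ 0.

Minimize: z = 8y1 + 14y2 + 26y3 + 6y4 + 25y5

Subject to:
  y1 + y3 + y4 + 4y5 ≥ 5
  y2 + 4y3 + y4 + 3y5 ≥ 2
  y1, y2, y3, y4, y5 ≥ 0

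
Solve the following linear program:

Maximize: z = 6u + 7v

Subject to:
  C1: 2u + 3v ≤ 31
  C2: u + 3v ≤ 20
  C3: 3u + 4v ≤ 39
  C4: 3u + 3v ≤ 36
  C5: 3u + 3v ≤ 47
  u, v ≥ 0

Evaluate the objective at each vertex of the feasible region:
  z(0, 0) = 0
  z(12, 0) = 72
  z(9, 3) = 75  ←
  z(7.4, 4.2) = 73.8
  z(0, 6.667) = 46.67
The maximum is at u = 9, v = 3.

u = 9, v = 3, z = 75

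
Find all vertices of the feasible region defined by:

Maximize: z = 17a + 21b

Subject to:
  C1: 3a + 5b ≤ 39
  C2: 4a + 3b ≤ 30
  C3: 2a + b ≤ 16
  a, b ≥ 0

(0, 0), (7.5, 0), (3, 6), (0, 7.8)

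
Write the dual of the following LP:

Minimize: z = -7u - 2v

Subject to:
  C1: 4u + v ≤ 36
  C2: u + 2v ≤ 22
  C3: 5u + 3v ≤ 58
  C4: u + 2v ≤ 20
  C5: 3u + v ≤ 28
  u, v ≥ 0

Primal min cᵀx s.t. Ax ≤ b, x ≥ 0  →  Dual max −bᵀy s.t. Aᵀy ≥ −c, y ≥ 0.

Maximize: z = -36y1 - 22y2 - 58y3 - 20y4 - 28y5

Subject to:
  4y1 + y2 + 5y3 + y4 + 3y5 ≥ 7
  y1 + 2y2 + 3y3 + 2y4 + y5 ≥ 2
  y1, y2, y3, y4, y5 ≥ 0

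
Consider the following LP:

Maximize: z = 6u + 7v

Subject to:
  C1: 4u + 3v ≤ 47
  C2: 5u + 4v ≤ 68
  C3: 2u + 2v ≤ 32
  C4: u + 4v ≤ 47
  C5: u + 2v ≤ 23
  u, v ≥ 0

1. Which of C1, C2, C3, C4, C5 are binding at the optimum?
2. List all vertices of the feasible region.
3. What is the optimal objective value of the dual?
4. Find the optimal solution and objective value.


1. C1, C5
2. (0, 0), (11.75, 0), (5, 9), (0, 11.5)
3. 93
4. u = 5, v = 9, z = 93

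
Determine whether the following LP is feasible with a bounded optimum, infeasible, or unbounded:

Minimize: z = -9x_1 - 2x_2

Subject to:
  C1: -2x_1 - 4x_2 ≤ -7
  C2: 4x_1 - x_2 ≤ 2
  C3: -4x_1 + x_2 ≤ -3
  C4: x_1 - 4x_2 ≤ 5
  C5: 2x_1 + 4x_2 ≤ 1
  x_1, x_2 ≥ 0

Infeasible (no feasible solution exists)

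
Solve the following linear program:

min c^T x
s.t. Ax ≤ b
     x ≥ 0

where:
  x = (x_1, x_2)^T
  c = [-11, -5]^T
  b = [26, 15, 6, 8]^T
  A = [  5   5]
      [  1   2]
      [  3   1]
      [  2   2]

Evaluate the objective at each vertex of the feasible region:
  z(0, 0) = 0
  z(2, 0) = -22
  z(1, 3) = -26  ←
  z(0, 4) = -20
The minimum is at x_1 = 1, x_2 = 3.

x_1 = 1, x_2 = 3, z = -26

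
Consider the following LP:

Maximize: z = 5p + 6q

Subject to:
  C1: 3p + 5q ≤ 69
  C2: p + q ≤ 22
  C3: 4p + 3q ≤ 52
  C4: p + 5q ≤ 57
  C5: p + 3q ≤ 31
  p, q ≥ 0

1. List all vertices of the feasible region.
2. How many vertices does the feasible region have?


1. (0, 0), (13, 0), (7, 8), (0, 10.33)
2. 4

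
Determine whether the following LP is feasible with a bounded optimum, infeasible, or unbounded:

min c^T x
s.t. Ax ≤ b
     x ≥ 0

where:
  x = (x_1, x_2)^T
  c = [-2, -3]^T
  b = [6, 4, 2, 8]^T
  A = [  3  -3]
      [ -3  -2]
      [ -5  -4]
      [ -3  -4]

Unbounded (objective can decrease without bound)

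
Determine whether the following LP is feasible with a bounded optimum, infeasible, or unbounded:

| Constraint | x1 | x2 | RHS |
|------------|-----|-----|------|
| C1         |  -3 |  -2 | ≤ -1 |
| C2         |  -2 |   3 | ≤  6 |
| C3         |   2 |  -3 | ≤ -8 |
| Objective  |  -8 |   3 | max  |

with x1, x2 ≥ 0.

Infeasible (no feasible solution exists)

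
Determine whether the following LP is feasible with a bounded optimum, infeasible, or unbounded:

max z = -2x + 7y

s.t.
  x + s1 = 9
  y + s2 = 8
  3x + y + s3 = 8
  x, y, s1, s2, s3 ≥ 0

Feasible with a bounded optimal solution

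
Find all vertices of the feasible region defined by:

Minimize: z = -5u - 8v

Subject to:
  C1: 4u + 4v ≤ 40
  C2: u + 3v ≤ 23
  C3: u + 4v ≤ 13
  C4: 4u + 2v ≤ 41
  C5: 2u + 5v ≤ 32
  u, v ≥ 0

(0, 0), (10, 0), (9, 1), (0, 3.25)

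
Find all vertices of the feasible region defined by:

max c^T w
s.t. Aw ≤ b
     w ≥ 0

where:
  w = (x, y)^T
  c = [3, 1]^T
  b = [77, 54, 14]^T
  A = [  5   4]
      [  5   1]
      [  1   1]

(0, 0), (10.8, 0), (10, 4), (0, 14)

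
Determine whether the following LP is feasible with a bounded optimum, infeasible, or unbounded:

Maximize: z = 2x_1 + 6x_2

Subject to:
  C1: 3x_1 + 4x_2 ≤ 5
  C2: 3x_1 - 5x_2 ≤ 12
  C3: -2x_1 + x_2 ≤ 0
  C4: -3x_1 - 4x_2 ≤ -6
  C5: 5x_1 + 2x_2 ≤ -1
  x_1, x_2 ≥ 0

Infeasible (no feasible solution exists)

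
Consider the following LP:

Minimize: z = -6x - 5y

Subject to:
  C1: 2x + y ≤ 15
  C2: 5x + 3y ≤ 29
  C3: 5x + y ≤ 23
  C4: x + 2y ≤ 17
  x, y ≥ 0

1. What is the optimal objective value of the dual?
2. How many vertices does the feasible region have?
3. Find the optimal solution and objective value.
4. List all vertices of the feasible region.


1. -46
2. 5
3. x = 1, y = 8, z = -46
4. (0, 0), (4.6, 0), (4, 3), (1, 8), (0, 8.5)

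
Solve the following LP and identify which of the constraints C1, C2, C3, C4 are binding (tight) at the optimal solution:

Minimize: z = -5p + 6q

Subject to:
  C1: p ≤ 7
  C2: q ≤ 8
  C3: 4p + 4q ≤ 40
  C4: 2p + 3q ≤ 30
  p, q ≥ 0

At p = 7, q = 0, compute slack b - a·x for each constraint:
  C1: 7 − 7 = 0  (binding)
  C2: 8 − 0 = 8  (slack)
  C3: 40 − 28 = 12  (slack)
  C4: 30 − 14 = 16  (slack)

Optimal: p = 7, q = 0
Binding: C1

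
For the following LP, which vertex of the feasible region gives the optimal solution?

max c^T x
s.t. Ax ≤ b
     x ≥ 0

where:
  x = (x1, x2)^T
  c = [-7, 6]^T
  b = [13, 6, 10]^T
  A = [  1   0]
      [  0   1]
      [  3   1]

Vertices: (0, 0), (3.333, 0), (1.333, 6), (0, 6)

Evaluate the objective at each vertex of the feasible region:
  z(0, 0) = 0
  z(3.333, 0) = -23.33
  z(1.333, 6) = 26.67
  z(0, 6) = 36  ←
The maximum is at x1 = 0, x2 = 6.

(0, 6)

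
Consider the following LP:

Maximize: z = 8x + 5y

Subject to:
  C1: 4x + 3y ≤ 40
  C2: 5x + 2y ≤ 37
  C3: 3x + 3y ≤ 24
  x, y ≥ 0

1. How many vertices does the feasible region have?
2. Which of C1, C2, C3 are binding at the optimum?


1. 4
2. C2, C3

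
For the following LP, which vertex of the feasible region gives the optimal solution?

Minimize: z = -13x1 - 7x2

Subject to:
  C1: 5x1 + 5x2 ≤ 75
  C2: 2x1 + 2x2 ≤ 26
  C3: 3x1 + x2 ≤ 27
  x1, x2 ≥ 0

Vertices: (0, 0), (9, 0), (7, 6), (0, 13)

Evaluate the objective at each vertex of the feasible region:
  z(0, 0) = 0
  z(9, 0) = -117
  z(7, 6) = -133  ←
  z(0, 13) = -91
The minimum is at x1 = 7, x2 = 6.

(7, 6)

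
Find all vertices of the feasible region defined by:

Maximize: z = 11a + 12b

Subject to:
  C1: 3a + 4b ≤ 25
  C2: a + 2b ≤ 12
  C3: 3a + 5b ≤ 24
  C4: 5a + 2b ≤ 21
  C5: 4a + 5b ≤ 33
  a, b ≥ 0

(0, 0), (4.2, 0), (3, 3), (0, 4.8)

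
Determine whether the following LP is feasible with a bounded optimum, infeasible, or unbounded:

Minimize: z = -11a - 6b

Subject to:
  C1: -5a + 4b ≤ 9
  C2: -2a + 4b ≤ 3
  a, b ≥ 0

Unbounded (objective can decrease without bound)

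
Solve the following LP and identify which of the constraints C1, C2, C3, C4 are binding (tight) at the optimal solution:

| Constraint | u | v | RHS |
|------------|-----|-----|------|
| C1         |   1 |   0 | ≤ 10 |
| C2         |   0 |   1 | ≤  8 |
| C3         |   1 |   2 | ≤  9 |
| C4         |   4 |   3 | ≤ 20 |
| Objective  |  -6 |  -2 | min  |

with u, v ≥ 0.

At u = 5, v = 0, compute slack b - a·x for each constraint:
  C1: 10 − 5 = 5  (slack)
  C2: 8 − 0 = 8  (slack)
  C3: 9 − 5 = 4  (slack)
  C4: 20 − 20 = 0  (binding)

Optimal: u = 5, v = 0
Binding: C4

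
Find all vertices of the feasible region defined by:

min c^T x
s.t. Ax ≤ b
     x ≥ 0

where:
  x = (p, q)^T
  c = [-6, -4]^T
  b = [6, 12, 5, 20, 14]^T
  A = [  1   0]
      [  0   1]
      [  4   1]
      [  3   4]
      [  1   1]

(0, 0), (1.25, 0), (0, 5)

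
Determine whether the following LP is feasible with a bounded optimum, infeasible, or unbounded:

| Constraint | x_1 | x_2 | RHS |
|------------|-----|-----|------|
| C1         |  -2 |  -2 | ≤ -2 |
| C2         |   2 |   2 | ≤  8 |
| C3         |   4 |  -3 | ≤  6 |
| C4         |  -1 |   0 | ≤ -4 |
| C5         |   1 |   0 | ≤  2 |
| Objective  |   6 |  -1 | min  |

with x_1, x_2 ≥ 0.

Infeasible (no feasible solution exists)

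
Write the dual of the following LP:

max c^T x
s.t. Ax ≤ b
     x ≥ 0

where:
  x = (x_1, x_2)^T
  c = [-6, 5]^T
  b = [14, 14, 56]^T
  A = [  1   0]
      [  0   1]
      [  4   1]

Primal max cᵀx s.t. Ax ≤ b, x ≥ 0  →  Dual min bᵀy s.t. Aᵀy ≥ c, y ≥ 0.

Minimize: z = 14y1 + 14y2 + 56y3

Subject to:
  y1 + 4y3 ≥ -6
  y2 + y3 ≥ 5
  y1, y2, y3 ≥ 0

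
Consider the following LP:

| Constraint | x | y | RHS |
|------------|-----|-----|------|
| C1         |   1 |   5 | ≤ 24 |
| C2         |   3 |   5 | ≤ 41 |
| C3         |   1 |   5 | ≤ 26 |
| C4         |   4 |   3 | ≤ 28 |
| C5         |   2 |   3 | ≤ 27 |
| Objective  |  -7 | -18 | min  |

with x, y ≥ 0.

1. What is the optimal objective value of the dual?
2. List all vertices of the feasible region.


1. -100
2. (0, 0), (7, 0), (4, 4), (0, 4.8)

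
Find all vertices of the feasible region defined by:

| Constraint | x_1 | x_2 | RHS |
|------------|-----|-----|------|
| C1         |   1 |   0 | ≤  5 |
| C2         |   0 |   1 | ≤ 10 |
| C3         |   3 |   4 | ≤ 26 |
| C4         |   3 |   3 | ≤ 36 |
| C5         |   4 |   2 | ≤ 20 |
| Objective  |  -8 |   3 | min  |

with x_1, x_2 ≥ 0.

(0, 0), (5, 0), (2.8, 4.4), (0, 6.5)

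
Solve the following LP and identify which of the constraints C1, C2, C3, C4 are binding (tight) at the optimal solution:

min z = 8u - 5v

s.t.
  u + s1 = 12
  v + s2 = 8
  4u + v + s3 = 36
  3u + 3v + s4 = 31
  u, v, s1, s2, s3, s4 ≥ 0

At u = 0, v = 8, compute slack b - a·x for each constraint:
  C1: 12 − 0 = 12  (slack)
  C2: 8 − 8 = 0  (binding)
  C3: 36 − 8 = 28  (slack)
  C4: 31 − 24 = 7  (slack)

Optimal: u = 0, v = 8
Binding: C2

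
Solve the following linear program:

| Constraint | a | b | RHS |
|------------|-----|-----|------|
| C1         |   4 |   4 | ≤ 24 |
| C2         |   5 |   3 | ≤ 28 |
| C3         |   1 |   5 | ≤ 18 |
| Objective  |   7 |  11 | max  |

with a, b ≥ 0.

Evaluate the objective at each vertex of the feasible region:
  z(0, 0) = 0
  z(5.6, 0) = 39.2
  z(5, 1) = 46
  z(3, 3) = 54  ←
  z(0, 3.6) = 39.6
The maximum is at a = 3, b = 3.

a = 3, b = 3, z = 54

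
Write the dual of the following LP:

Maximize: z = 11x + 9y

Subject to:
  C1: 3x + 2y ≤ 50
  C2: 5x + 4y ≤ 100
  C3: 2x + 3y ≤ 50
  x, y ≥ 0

Primal max cᵀx s.t. Ax ≤ b, x ≥ 0  →  Dual min bᵀy s.t. Aᵀy ≥ c, y ≥ 0.

Minimize: z = 50y1 + 100y2 + 50y3

Subject to:
  3y1 + 5y2 + 2y3 ≥ 11
  2y1 + 4y2 + 3y3 ≥ 9
  y1, y2, y3 ≥ 0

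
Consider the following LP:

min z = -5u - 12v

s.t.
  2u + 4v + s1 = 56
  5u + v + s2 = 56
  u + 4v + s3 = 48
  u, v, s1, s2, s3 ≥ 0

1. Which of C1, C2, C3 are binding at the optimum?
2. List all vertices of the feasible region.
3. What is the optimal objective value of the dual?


1. C1, C3
2. (0, 0), (11.2, 0), (9.333, 9.333), (8, 10), (0, 12)
3. -160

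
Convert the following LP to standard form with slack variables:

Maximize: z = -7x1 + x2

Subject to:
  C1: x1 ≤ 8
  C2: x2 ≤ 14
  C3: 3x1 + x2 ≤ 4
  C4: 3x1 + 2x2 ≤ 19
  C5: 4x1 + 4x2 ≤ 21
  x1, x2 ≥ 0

max z = -7x1 + x2

s.t.
  x1 + s1 = 8
  x2 + s2 = 14
  3x1 + x2 + s3 = 4
  3x1 + 2x2 + s4 = 19
  4x1 + 4x2 + s5 = 21
  x1, x2, s1, s2, s3, s4, s5 ≥ 0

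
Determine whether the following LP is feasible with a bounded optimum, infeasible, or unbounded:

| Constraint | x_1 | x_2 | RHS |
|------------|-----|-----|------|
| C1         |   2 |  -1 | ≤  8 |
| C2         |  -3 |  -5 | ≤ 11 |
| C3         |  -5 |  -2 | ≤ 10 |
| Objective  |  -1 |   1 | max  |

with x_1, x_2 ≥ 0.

Unbounded (objective can increase without bound)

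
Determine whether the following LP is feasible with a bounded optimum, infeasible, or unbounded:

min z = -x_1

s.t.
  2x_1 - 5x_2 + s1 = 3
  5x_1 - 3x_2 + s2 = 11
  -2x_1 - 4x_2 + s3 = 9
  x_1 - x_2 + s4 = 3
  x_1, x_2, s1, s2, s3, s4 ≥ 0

Unbounded (objective can decrease without bound)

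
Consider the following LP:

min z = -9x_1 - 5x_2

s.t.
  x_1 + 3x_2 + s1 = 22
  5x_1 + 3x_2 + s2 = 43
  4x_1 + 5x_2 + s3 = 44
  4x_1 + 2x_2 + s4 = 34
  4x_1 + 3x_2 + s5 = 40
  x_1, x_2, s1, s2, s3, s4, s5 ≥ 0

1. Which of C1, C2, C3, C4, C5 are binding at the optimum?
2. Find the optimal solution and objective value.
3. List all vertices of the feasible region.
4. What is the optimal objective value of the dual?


1. C2, C4
2. x_1 = 8, x_2 = 1, z = -77
3. (0, 0), (8.5, 0), (8, 1), (6.385, 3.692), (3.143, 6.286), (0, 7.333)
4. -77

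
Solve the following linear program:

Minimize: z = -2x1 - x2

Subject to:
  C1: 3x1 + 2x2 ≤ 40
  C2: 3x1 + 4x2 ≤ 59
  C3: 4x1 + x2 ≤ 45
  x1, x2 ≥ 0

Evaluate the objective at each vertex of the feasible region:
  z(0, 0) = 0
  z(11.25, 0) = -22.5
  z(10, 5) = -25  ←
  z(7, 9.5) = -23.5
  z(0, 14.75) = -14.75
The minimum is at x1 = 10, x2 = 5.

x1 = 10, x2 = 5, z = -25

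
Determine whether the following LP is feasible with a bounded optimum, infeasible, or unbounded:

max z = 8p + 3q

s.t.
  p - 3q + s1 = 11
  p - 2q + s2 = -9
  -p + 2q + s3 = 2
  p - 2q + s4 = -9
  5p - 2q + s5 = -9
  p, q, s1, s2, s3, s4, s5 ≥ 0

Infeasible (no feasible solution exists)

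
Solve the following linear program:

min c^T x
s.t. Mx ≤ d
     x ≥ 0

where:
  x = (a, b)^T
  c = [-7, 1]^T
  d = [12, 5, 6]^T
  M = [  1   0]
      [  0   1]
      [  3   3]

Evaluate the objective at each vertex of the feasible region:
  z(0, 0) = 0
  z(2, 0) = -14  ←
  z(0, 2) = 2
The minimum is at a = 2, b = 0.

a = 2, b = 0, z = -14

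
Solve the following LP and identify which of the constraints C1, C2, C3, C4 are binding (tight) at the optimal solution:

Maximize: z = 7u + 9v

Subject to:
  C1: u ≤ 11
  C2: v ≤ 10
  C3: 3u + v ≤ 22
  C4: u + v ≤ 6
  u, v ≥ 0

At u = 0, v = 6, compute slack b - a·x for each constraint:
  C1: 11 − 0 = 11  (slack)
  C2: 10 − 6 = 4  (slack)
  C3: 22 − 6 = 16  (slack)
  C4: 6 − 6 = 0  (binding)

Optimal: u = 0, v = 6
Binding: C4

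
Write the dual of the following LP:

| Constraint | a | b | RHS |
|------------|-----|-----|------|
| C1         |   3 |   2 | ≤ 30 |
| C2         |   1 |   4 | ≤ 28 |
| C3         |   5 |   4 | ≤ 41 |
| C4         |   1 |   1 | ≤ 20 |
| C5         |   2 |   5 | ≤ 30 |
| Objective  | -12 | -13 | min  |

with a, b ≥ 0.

Primal min cᵀx s.t. Ax ≤ b, x ≥ 0  →  Dual max −bᵀy s.t. Aᵀy ≥ −c, y ≥ 0.

Maximize: z = -30y1 - 28y2 - 41y3 - 20y4 - 30y5

Subject to:
  3y1 + y2 + 5y3 + y4 + 2y5 ≥ 12
  2y1 + 4y2 + 4y3 + y4 + 5y5 ≥ 13
  y1, y2, y3, y4, y5 ≥ 0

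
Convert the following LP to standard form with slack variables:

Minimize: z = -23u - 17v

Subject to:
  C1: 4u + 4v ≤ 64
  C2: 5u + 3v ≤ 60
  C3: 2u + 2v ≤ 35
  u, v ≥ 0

min z = -23u - 17v

s.t.
  4u + 4v + s1 = 64
  5u + 3v + s2 = 60
  2u + 2v + s3 = 35
  u, v, s1, s2, s3 ≥ 0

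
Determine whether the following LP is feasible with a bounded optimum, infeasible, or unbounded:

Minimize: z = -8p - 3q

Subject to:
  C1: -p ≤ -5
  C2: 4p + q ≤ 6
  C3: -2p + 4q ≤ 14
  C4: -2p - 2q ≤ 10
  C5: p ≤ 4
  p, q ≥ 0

Infeasible (no feasible solution exists)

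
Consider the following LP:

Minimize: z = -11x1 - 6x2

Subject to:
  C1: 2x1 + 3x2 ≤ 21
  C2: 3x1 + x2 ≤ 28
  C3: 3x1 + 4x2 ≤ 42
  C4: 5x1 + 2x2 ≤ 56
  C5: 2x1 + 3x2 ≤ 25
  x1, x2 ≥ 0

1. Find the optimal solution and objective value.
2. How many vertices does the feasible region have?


1. x1 = 9, x2 = 1, z = -105
2. 4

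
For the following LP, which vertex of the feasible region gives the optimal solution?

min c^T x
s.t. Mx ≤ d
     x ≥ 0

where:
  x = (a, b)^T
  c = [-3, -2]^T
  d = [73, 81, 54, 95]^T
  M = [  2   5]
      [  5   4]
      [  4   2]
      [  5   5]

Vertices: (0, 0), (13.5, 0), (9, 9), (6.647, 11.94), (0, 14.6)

Evaluate the objective at each vertex of the feasible region:
  z(0, 0) = 0
  z(13.5, 0) = -40.5
  z(9, 9) = -45  ←
  z(6.647, 11.94) = -43.82
  z(0, 14.6) = -29.2
The minimum is at a = 9, b = 9.

(9, 9)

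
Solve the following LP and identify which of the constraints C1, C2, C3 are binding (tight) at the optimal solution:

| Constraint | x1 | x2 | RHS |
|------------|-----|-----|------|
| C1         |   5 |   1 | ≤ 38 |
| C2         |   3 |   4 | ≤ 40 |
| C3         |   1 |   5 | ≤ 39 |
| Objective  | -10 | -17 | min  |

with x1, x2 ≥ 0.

At x1 = 4, x2 = 7, compute slack b - a·x for each constraint:
  C1: 38 − 27 = 11  (slack)
  C2: 40 − 40 = 0  (binding)
  C3: 39 − 39 = 0  (binding)

Optimal: x1 = 4, x2 = 7
Binding: C2, C3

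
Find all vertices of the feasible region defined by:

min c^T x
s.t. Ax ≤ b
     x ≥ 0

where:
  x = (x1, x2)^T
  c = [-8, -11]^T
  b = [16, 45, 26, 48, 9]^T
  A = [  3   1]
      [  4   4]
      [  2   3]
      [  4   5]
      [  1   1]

(0, 0), (5.333, 0), (3.5, 5.5), (1, 8), (0, 8.667)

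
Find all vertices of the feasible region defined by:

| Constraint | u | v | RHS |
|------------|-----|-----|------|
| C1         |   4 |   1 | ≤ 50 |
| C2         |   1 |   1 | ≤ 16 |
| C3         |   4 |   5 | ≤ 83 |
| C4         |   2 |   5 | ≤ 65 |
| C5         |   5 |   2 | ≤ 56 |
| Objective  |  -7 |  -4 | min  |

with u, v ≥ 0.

(0, 0), (11.2, 0), (8, 8), (5, 11), (0, 13)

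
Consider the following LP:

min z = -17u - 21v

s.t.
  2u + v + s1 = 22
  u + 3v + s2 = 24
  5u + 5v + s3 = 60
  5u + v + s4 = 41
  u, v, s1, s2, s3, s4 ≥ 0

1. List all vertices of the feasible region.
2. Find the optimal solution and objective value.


1. (0, 0), (8.2, 0), (7.25, 4.75), (6, 6), (0, 8)
2. u = 6, v = 6, z = -228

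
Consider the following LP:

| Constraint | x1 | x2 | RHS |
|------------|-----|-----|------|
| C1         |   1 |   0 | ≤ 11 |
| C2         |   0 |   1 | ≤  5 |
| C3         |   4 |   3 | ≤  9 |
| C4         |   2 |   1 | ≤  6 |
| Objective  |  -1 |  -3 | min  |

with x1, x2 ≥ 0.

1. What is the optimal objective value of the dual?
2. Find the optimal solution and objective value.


1. -9
2. x1 = 0, x2 = 3, z = -9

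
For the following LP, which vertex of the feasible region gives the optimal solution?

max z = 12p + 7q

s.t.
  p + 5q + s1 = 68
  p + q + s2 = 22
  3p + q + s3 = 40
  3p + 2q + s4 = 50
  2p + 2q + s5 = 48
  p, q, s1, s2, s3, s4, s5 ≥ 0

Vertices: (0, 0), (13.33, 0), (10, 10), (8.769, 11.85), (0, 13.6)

Evaluate the objective at each vertex of the feasible region:
  z(0, 0) = 0
  z(13.33, 0) = 160
  z(10, 10) = 190  ←
  z(8.769, 11.85) = 188.2
  z(0, 13.6) = 95.2
The maximum is at p = 10, q = 10.

(10, 10)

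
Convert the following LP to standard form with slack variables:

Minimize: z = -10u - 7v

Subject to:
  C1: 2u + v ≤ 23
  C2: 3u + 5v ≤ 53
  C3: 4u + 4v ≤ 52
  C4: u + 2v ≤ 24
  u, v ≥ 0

min z = -10u - 7v

s.t.
  2u + v + s1 = 23
  3u + 5v + s2 = 53
  4u + 4v + s3 = 52
  u + 2v + s4 = 24
  u, v, s1, s2, s3, s4 ≥ 0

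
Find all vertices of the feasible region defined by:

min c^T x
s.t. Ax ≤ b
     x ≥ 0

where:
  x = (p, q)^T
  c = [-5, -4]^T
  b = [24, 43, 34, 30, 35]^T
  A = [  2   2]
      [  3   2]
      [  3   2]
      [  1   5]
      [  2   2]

(0, 0), (11.33, 0), (10, 2), (7.5, 4.5), (0, 6)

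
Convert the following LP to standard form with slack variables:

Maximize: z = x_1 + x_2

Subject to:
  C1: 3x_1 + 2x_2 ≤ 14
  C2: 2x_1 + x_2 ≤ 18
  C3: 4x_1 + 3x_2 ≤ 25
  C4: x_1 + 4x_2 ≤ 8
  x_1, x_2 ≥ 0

max z = x_1 + x_2

s.t.
  3x_1 + 2x_2 + s1 = 14
  2x_1 + x_2 + s2 = 18
  4x_1 + 3x_2 + s3 = 25
  x_1 + 4x_2 + s4 = 8
  x_1, x_2, s1, s2, s3, s4 ≥ 0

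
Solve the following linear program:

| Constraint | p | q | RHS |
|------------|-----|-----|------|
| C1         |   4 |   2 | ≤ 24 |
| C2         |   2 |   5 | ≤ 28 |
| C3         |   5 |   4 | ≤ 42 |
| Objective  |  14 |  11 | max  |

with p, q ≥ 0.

Evaluate the objective at each vertex of the feasible region:
  z(0, 0) = 0
  z(6, 0) = 84
  z(4, 4) = 100  ←
  z(0, 5.6) = 61.6
The maximum is at p = 4, q = 4.

p = 4, q = 4, z = 100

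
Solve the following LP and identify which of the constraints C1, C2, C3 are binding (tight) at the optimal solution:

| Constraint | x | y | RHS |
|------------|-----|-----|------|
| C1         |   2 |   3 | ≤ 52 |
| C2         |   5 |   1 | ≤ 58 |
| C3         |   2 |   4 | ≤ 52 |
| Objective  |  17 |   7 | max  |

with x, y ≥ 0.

At x = 10, y = 8, compute slack b - a·x for each constraint:
  C1: 52 − 44 = 8  (slack)
  C2: 58 − 58 = 0  (binding)
  C3: 52 − 52 = 0  (binding)

Optimal: x = 10, y = 8
Binding: C2, C3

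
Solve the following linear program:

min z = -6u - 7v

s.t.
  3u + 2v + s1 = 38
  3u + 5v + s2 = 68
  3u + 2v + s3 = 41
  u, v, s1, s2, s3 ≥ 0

Evaluate the objective at each vertex of the feasible region:
  z(0, 0) = 0
  z(12.67, 0) = -76
  z(6, 10) = -106  ←
  z(0, 13.6) = -95.2
The minimum is at u = 6, v = 10.

u = 6, v = 10, z = -106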